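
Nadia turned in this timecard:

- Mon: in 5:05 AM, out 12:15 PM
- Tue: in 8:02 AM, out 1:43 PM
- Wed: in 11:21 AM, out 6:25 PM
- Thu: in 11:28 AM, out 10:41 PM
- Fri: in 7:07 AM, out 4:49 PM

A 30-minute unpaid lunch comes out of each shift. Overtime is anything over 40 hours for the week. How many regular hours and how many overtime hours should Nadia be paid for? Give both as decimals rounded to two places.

Mon: 5:05 AM–12:15 PM = 7 h 10 min; less 30 min break → 6 h 40 min
Tue: 8:02 AM–1:43 PM = 5 h 41 min; less 30 min break → 5 h 11 min
Wed: 11:21 AM–6:25 PM = 7 h 4 min; less 30 min break → 6 h 34 min
Thu: 11:28 AM–10:41 PM = 11 h 13 min; less 30 min break → 10 h 43 min
Fri: 7:07 AM–4:49 PM = 9 h 42 min; less 30 min break → 9 h 12 min
Total worked: 38 h 20 min = 38.33 h.
Threshold 40 h → overtime 0 h 0 min, regular 38 h 20 min.

Regular 38.33 hours, overtime 0.00 hours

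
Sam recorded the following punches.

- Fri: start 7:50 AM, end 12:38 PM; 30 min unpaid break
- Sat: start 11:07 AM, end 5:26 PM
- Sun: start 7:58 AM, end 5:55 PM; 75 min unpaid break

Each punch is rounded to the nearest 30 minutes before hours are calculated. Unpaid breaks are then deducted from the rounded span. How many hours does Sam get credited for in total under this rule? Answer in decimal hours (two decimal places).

19.25 hours

Fri: in 7:50 AM→8:00 AM, out 12:38 PM→12:30 PM; 4 h 30 min − 30 min = 4 h 0 min
Sat: in 11:07 AM→11:00 AM, out 5:26 PM→5:30 PM; 6 h 30 min
Sun: in 7:58 AM→8:00 AM, out 5:55 PM→6:00 PM; 10 h 0 min − 75 min = 8 h 45 min
Total credited: 19 h 15 min.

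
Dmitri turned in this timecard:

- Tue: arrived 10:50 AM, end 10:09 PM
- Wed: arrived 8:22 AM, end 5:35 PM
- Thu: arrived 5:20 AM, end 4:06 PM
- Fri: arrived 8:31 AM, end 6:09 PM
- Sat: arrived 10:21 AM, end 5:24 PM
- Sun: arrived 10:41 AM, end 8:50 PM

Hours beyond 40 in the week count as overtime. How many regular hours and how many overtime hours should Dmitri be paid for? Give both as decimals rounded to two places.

Regular 40.00 hours, overtime 18.13 hours

Tue: 10:50 AM–10:09 PM = 11 h 19 min
Wed: 8:22 AM–5:35 PM = 9 h 13 min
Thu: 5:20 AM–4:06 PM = 10 h 46 min
Fri: 8:31 AM–6:09 PM = 9 h 38 min
Sat: 10:21 AM–5:24 PM = 7 h 3 min
Sun: 10:41 AM–8:50 PM = 10 h 9 min
Total worked: 58 h 8 min = 58.13 h.
Threshold 40 h → overtime 18 h 8 min, regular 40 h 0 min.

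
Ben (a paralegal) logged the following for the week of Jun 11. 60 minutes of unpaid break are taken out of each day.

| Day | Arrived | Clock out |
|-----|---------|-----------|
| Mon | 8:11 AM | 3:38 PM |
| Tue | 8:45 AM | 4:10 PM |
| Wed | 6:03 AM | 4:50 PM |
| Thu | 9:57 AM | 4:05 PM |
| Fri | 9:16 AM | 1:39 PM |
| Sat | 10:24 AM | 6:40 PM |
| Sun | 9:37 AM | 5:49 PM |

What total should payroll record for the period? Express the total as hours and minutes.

45 h 38 min

Mon: 8:11 AM–3:38 PM = 7 h 27 min; less 60 min break → 6 h 27 min
Tue: 8:45 AM–4:10 PM = 7 h 25 min; less 60 min break → 6 h 25 min
Wed: 6:03 AM–4:50 PM = 10 h 47 min; less 60 min break → 9 h 47 min
Thu: 9:57 AM–4:05 PM = 6 h 8 min; less 60 min break → 5 h 8 min
Fri: 9:16 AM–1:39 PM = 4 h 23 min; less 60 min break → 3 h 23 min
Sat: 10:24 AM–6:40 PM = 8 h 16 min; less 60 min break → 7 h 16 min
Sun: 9:37 AM–5:49 PM = 8 h 12 min; less 60 min break → 7 h 12 min
Total: 6 h 27 min + 6 h 25 min + 9 h 47 min + 5 h 8 min + 3 h 23 min + 7 h 16 min + 7 h 12 min = 45 h 38 min.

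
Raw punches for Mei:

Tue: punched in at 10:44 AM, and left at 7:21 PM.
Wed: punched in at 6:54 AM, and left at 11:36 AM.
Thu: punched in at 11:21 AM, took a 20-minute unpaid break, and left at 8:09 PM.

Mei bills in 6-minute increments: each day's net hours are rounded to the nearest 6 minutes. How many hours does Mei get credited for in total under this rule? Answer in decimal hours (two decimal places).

Tue: 10:44 AM–7:21 PM = 8 h 37 min → rounds to 8 h 36 min
Wed: 6:54 AM–11:36 AM = 4 h 42 min → rounds to 4 h 42 min
Thu: 11:21 AM–8:09 PM = 8 h 48 min − 20 min = 8 h 28 min → rounds to 8 h 30 min
Total credited: 21 h 48 min.

21.80 hours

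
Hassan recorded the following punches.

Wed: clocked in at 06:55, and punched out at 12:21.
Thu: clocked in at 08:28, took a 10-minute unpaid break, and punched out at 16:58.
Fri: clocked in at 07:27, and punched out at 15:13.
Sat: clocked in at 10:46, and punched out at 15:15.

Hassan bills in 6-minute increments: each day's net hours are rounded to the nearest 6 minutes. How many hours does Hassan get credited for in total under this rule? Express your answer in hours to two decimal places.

26.00 hours

Wed: 06:55–12:21 = 5 h 26 min → rounds to 5 h 24 min
Thu: 08:28–16:58 = 8 h 30 min − 10 min = 8 h 20 min → rounds to 8 h 18 min
Fri: 07:27–15:13 = 7 h 46 min → rounds to 7 h 48 min
Sat: 10:46–15:15 = 4 h 29 min → rounds to 4 h 30 min
Total credited: 26 h 0 min.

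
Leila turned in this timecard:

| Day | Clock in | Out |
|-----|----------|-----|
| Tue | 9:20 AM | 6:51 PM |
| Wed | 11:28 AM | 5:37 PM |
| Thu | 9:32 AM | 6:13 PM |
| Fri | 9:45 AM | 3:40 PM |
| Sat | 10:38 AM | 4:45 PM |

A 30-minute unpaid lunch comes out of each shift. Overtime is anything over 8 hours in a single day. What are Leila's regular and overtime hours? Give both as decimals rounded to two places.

Tue: 9:20 AM–6:51 PM = 9 h 31 min; less 30 min break → 9 h 1 min
Wed: 11:28 AM–5:37 PM = 6 h 9 min; less 30 min break → 5 h 39 min
Thu: 9:32 AM–6:13 PM = 8 h 41 min; less 30 min break → 8 h 11 min
Fri: 9:45 AM–3:40 PM = 5 h 55 min; less 30 min break → 5 h 25 min
Sat: 10:38 AM–4:45 PM = 6 h 7 min; less 30 min break → 5 h 37 min
Tue reg 8 h 0 min / OT 1 h 1 min; Wed reg 5 h 39 min / OT 0 h 0 min; Thu reg 8 h 0 min / OT 0 h 11 min; Fri reg 5 h 25 min / OT 0 h 0 min; Sat reg 5 h 37 min / OT 0 h 0 min.
Totals: regular 32 h 41 min, overtime 1 h 12 min.

Regular 32.68 hours, overtime 1.20 hours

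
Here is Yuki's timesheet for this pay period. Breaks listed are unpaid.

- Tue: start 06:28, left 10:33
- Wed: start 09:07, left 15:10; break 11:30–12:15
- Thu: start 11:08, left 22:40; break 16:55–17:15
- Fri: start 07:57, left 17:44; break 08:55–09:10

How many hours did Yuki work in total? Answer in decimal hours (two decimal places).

Tue: 06:28–10:33 = 4 h 5 min
Wed: 09:07–15:10 = 6 h 3 min; less 45 min break → 5 h 18 min
Thu: 11:08–22:40 = 11 h 32 min; less 20 min break → 11 h 12 min
Fri: 07:57–17:44 = 9 h 47 min; less 15 min break → 9 h 32 min
Total: 4 h 5 min + 5 h 18 min + 11 h 12 min + 9 h 32 min = 30 h 7 min.

30.12 hours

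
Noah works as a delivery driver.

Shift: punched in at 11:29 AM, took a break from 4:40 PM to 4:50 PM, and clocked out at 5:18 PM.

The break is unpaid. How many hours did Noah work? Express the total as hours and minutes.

Shift: 11:29 AM–5:18 PM = 5 h 49 min; less 10 min break → 5 h 39 min

5 h 39 min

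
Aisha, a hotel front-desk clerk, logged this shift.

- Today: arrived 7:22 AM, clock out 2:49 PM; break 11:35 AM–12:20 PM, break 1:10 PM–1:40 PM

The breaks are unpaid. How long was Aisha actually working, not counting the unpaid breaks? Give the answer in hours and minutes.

Today: 7:22 AM–2:49 PM = 7 h 27 min; less 75 min break → 6 h 12 min

6 h 12 min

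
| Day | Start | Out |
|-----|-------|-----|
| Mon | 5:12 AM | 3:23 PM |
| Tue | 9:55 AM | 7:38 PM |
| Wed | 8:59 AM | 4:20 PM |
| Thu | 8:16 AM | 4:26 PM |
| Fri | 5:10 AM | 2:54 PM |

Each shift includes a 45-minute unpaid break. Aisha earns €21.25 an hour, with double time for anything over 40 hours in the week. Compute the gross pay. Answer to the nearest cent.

€909.50

Mon: 5:12 AM–3:23 PM = 10 h 11 min; less 45 min break → 9 h 26 min
Tue: 9:55 AM–7:38 PM = 9 h 43 min; less 45 min break → 8 h 58 min
Wed: 8:59 AM–4:20 PM = 7 h 21 min; less 45 min break → 6 h 36 min
Thu: 8:16 AM–4:26 PM = 8 h 10 min; less 45 min break → 7 h 25 min
Fri: 5:10 AM–2:54 PM = 9 h 44 min; less 45 min break → 8 h 59 min
Total worked: 41 h 24 min = 2484 min.
Regular 40 h 0 min = 2400 min at €21.25/h; overtime 1 h 24 min = 84 min at €42.50/h.
Pay = (2400 × €21.25 + 84 × €42.50) ÷ 60 = €909.50.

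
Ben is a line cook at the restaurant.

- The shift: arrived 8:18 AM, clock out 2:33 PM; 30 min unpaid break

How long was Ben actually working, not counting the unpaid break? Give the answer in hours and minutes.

5 h 45 min

The shift: 8:18 AM–2:33 PM = 6 h 15 min; less 30 min break → 5 h 45 min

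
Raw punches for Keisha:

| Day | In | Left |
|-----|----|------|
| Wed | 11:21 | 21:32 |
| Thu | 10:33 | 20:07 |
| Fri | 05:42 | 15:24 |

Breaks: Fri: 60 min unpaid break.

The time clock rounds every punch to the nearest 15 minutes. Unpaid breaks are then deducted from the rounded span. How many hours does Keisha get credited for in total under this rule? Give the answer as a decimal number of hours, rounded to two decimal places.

28.50 hours

Wed: in 11:21→11:15, out 21:32→21:30; 10 h 15 min
Thu: in 10:33→10:30, out 20:07→20:00; 9 h 30 min
Fri: in 05:42→05:45, out 15:24→15:30; 9 h 45 min − 60 min = 8 h 45 min
Total credited: 28 h 30 min.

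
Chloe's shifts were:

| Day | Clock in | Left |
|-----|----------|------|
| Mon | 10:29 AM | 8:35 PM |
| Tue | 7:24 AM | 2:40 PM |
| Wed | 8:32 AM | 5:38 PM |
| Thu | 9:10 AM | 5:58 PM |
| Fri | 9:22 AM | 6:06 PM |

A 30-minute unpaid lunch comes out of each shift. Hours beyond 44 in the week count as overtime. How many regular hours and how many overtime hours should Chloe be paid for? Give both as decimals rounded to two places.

Mon: 10:29 AM–8:35 PM = 10 h 6 min; less 30 min break → 9 h 36 min
Tue: 7:24 AM–2:40 PM = 7 h 16 min; less 30 min break → 6 h 46 min
Wed: 8:32 AM–5:38 PM = 9 h 6 min; less 30 min break → 8 h 36 min
Thu: 9:10 AM–5:58 PM = 8 h 48 min; less 30 min break → 8 h 18 min
Fri: 9:22 AM–6:06 PM = 8 h 44 min; less 30 min break → 8 h 14 min
Total worked: 41 h 30 min = 41.50 h.
Threshold 44 h → overtime 0 h 0 min, regular 41 h 30 min.

Regular 41.50 hours, overtime 0.00 hours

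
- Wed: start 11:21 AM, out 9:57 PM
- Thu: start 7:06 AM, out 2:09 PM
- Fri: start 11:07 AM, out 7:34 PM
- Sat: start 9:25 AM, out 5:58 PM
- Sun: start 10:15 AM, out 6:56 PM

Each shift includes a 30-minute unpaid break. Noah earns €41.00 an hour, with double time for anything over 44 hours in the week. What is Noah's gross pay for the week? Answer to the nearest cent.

Wed: 11:21 AM–9:57 PM = 10 h 36 min; less 30 min break → 10 h 6 min
Thu: 7:06 AM–2:09 PM = 7 h 3 min; less 30 min break → 6 h 33 min
Fri: 11:07 AM–7:34 PM = 8 h 27 min; less 30 min break → 7 h 57 min
Sat: 9:25 AM–5:58 PM = 8 h 33 min; less 30 min break → 8 h 3 min
Sun: 10:15 AM–6:56 PM = 8 h 41 min; less 30 min break → 8 h 11 min
Total worked: 40 h 50 min = 2450 min.
Regular 40 h 50 min = 2450 min at €41.00/h; overtime 0 h 0 min = 0 min at €82.00/h.
Pay = (2450 × €41.00 + 0 × €82.00) ÷ 60 = €1674.17.

€1674.17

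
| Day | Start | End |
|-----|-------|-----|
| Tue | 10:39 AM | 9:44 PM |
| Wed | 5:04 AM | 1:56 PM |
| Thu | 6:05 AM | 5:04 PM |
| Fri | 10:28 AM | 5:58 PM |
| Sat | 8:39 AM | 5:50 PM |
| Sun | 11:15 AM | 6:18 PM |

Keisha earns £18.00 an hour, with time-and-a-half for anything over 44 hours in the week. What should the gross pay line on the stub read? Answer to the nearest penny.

£1080.00

Tue: 10:39 AM–9:44 PM = 11 h 5 min
Wed: 5:04 AM–1:56 PM = 8 h 52 min
Thu: 6:05 AM–5:04 PM = 10 h 59 min
Fri: 10:28 AM–5:58 PM = 7 h 30 min
Sat: 8:39 AM–5:50 PM = 9 h 11 min
Sun: 11:15 AM–6:18 PM = 7 h 3 min
Total worked: 54 h 40 min = 3280 min.
Regular 44 h 0 min = 2640 min at £18.00/h; overtime 10 h 40 min = 640 min at £27.00/h.
Pay = (2640 × £18.00 + 640 × £27.00) ÷ 60 = £1080.00.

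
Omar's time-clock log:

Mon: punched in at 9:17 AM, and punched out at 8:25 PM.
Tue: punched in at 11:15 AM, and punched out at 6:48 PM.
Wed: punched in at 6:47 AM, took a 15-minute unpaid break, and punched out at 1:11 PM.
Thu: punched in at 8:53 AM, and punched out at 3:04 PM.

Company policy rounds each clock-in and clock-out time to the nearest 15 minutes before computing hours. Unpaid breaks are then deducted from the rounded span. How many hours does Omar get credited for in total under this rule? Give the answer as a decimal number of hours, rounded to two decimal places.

31.00 hours

Mon: in 9:17 AM→9:15 AM, out 8:25 PM→8:30 PM; 11 h 15 min
Tue: in 11:15 AM→11:15 AM, out 6:48 PM→6:45 PM; 7 h 30 min
Wed: in 6:47 AM→6:45 AM, out 1:11 PM→1:15 PM; 6 h 30 min − 15 min = 6 h 15 min
Thu: in 8:53 AM→9:00 AM, out 3:04 PM→3:00 PM; 6 h 0 min
Total credited: 31 h 0 min.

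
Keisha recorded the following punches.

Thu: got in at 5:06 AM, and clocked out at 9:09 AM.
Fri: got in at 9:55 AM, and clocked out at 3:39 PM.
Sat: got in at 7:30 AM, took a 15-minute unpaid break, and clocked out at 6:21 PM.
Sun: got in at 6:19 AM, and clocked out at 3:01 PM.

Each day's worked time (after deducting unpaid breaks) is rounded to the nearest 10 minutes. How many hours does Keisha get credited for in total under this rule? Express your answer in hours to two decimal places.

Thu: 5:06 AM–9:09 AM = 4 h 3 min → rounds to 4 h 0 min
Fri: 9:55 AM–3:39 PM = 5 h 44 min → rounds to 5 h 40 min
Sat: 7:30 AM–6:21 PM = 10 h 51 min − 15 min = 10 h 36 min → rounds to 10 h 40 min
Sun: 6:19 AM–3:01 PM = 8 h 42 min → rounds to 8 h 40 min
Total credited: 29 h 0 min.

29.00 hours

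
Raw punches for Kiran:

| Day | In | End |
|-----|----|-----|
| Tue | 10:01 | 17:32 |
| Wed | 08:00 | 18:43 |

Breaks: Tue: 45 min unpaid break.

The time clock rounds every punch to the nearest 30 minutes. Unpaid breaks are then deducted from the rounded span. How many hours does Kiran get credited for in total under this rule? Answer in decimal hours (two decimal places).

Tue: in 10:01→10:00, out 17:32→17:30; 7 h 30 min − 45 min = 6 h 45 min
Wed: in 08:00→08:00, out 18:43→18:30; 10 h 30 min
Total credited: 17 h 15 min.

17.25 hours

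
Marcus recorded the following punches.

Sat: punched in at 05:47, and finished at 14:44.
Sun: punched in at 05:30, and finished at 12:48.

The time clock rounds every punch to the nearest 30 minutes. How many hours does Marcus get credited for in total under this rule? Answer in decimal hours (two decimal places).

16.00 hours

Sat: in 05:47→06:00, out 14:44→14:30; 8 h 30 min
Sun: in 05:30→05:30, out 12:48→13:00; 7 h 30 min
Total credited: 16 h 0 min.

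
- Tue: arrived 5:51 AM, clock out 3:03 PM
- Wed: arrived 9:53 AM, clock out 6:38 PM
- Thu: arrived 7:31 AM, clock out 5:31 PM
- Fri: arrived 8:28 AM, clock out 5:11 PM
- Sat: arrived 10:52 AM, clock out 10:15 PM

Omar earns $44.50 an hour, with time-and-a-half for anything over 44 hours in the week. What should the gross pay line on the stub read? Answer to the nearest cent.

$2228.34

Tue: 5:51 AM–3:03 PM = 9 h 12 min
Wed: 9:53 AM–6:38 PM = 8 h 45 min
Thu: 7:31 AM–5:31 PM = 10 h 0 min
Fri: 8:28 AM–5:11 PM = 8 h 43 min
Sat: 10:52 AM–10:15 PM = 11 h 23 min
Total worked: 48 h 3 min = 2883 min.
Regular 44 h 0 min = 2640 min at $44.50/h; overtime 4 h 3 min = 243 min at $66.75/h.
Pay = (2640 × $44.50 + 243 × $66.75) ÷ 60 = $2228.34.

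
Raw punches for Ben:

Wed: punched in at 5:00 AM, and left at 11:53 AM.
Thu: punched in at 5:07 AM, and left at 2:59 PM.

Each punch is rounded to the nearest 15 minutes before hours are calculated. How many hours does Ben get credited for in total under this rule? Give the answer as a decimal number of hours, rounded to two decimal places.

17.00 hours

Wed: in 5:00 AM→5:00 AM, out 11:53 AM→12:00 PM; 7 h 0 min
Thu: in 5:07 AM→5:00 AM, out 2:59 PM→3:00 PM; 10 h 0 min
Total credited: 17 h 0 min.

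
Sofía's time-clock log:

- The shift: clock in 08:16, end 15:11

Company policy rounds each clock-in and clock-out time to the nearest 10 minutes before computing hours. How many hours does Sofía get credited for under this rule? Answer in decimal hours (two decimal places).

6.83 hours

The shift: in 08:16→08:20, out 15:11→15:10; 6 h 50 min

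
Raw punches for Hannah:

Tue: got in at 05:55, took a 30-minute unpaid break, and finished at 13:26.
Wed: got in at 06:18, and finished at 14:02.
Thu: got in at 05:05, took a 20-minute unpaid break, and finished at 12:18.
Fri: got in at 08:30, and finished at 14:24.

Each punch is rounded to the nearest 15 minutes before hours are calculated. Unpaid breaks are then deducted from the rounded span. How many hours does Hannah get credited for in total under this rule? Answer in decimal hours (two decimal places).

Tue: in 05:55→06:00, out 13:26→13:30; 7 h 30 min − 30 min = 7 h 0 min
Wed: in 06:18→06:15, out 14:02→14:00; 7 h 45 min
Thu: in 05:05→05:00, out 12:18→12:15; 7 h 15 min − 20 min = 6 h 55 min
Fri: in 08:30→08:30, out 14:24→14:30; 6 h 0 min
Total credited: 27 h 40 min.

27.67 hours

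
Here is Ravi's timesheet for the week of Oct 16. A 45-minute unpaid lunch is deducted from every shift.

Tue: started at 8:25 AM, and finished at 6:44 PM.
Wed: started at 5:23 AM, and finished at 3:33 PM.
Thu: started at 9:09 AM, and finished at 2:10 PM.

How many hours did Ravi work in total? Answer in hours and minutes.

Tue: 8:25 AM–6:44 PM = 10 h 19 min; less 45 min break → 9 h 34 min
Wed: 5:23 AM–3:33 PM = 10 h 10 min; less 45 min break → 9 h 25 min
Thu: 9:09 AM–2:10 PM = 5 h 1 min; less 45 min break → 4 h 16 min
Total: 9 h 34 min + 9 h 25 min + 4 h 16 min = 23 h 15 min.

23 h 15 min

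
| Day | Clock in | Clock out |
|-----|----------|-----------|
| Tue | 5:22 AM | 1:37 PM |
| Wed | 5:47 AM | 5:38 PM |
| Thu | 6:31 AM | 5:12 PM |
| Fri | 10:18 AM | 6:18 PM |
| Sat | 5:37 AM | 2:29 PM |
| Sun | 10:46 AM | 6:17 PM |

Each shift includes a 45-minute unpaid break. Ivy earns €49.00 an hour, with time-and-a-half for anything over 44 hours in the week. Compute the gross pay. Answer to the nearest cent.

Tue: 5:22 AM–1:37 PM = 8 h 15 min; less 45 min break → 7 h 30 min
Wed: 5:47 AM–5:38 PM = 11 h 51 min; less 45 min break → 11 h 6 min
Thu: 6:31 AM–5:12 PM = 10 h 41 min; less 45 min break → 9 h 56 min
Fri: 10:18 AM–6:18 PM = 8 h 0 min; less 45 min break → 7 h 15 min
Sat: 5:37 AM–2:29 PM = 8 h 52 min; less 45 min break → 8 h 7 min
Sun: 10:46 AM–6:17 PM = 7 h 31 min; less 45 min break → 6 h 46 min
Total worked: 50 h 40 min = 3040 min.
Regular 44 h 0 min = 2640 min at €49.00/h; overtime 6 h 40 min = 400 min at €73.50/h.
Pay = (2640 × €49.00 + 400 × €73.50) ÷ 60 = €2646.00.

€2646.00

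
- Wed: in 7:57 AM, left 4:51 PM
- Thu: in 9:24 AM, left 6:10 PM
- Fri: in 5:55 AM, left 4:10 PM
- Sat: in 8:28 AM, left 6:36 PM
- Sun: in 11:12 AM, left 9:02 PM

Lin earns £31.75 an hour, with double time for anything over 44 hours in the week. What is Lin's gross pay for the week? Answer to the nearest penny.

Wed: 7:57 AM–4:51 PM = 8 h 54 min
Thu: 9:24 AM–6:10 PM = 8 h 46 min
Fri: 5:55 AM–4:10 PM = 10 h 15 min
Sat: 8:28 AM–6:36 PM = 10 h 8 min
Sun: 11:12 AM–9:02 PM = 9 h 50 min
Total worked: 47 h 53 min = 2873 min.
Regular 44 h 0 min = 2640 min at £31.75/h; overtime 3 h 53 min = 233 min at £63.50/h.
Pay = (2640 × £31.75 + 233 × £63.50) ÷ 60 = £1643.59.

£1643.59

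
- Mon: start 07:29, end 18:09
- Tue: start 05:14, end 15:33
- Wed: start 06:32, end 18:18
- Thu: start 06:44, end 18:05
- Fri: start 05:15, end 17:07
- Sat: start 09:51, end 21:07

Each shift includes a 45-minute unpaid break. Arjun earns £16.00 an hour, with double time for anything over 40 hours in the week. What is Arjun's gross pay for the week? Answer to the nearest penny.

Mon: 07:29–18:09 = 10 h 40 min; less 45 min break → 9 h 55 min
Tue: 05:14–15:33 = 10 h 19 min; less 45 min break → 9 h 34 min
Wed: 06:32–18:18 = 11 h 46 min; less 45 min break → 11 h 1 min
Thu: 06:44–18:05 = 11 h 21 min; less 45 min break → 10 h 36 min
Fri: 05:15–17:07 = 11 h 52 min; less 45 min break → 11 h 7 min
Sat: 09:51–21:07 = 11 h 16 min; less 45 min break → 10 h 31 min
Total worked: 62 h 44 min = 3764 min.
Regular 40 h 0 min = 2400 min at £16.00/h; overtime 22 h 44 min = 1364 min at £32.00/h.
Pay = (2400 × £16.00 + 1364 × £32.00) ÷ 60 = £1367.47.

£1367.47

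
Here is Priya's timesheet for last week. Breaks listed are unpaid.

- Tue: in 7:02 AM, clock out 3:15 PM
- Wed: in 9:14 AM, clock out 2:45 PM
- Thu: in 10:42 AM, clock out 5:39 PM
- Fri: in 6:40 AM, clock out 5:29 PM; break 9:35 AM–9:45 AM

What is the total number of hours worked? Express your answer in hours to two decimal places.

Tue: 7:02 AM–3:15 PM = 8 h 13 min
Wed: 9:14 AM–2:45 PM = 5 h 31 min
Thu: 10:42 AM–5:39 PM = 6 h 57 min
Fri: 6:40 AM–5:29 PM = 10 h 49 min; less 10 min break → 10 h 39 min
Total: 8 h 13 min + 5 h 31 min + 6 h 57 min + 10 h 39 min = 31 h 20 min.

31.33 hours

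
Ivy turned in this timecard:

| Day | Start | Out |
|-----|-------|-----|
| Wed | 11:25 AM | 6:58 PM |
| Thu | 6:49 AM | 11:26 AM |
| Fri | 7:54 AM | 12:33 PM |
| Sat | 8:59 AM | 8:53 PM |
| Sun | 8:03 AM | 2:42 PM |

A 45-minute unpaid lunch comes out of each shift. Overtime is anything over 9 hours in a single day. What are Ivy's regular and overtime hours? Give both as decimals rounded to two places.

Regular 29.47 hours, overtime 2.15 hours

Wed: 11:25 AM–6:58 PM = 7 h 33 min; less 45 min break → 6 h 48 min
Thu: 6:49 AM–11:26 AM = 4 h 37 min; less 45 min break → 3 h 52 min
Fri: 7:54 AM–12:33 PM = 4 h 39 min; less 45 min break → 3 h 54 min
Sat: 8:59 AM–8:53 PM = 11 h 54 min; less 45 min break → 11 h 9 min
Sun: 8:03 AM–2:42 PM = 6 h 39 min; less 45 min break → 5 h 54 min
Wed reg 6 h 48 min / OT 0 h 0 min; Thu reg 3 h 52 min / OT 0 h 0 min; Fri reg 3 h 54 min / OT 0 h 0 min; Sat reg 9 h 0 min / OT 2 h 9 min; Sun reg 5 h 54 min / OT 0 h 0 min.
Totals: regular 29 h 28 min, overtime 2 h 9 min.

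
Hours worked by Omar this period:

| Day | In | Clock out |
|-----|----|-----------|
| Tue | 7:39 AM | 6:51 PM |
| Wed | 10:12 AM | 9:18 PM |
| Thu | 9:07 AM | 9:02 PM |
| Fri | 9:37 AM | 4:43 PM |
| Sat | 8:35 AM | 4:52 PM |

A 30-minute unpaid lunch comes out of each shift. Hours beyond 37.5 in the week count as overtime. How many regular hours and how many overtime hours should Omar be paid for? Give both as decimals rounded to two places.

Tue: 7:39 AM–6:51 PM = 11 h 12 min; less 30 min break → 10 h 42 min
Wed: 10:12 AM–9:18 PM = 11 h 6 min; less 30 min break → 10 h 36 min
Thu: 9:07 AM–9:02 PM = 11 h 55 min; less 30 min break → 11 h 25 min
Fri: 9:37 AM–4:43 PM = 7 h 6 min; less 30 min break → 6 h 36 min
Sat: 8:35 AM–4:52 PM = 8 h 17 min; less 30 min break → 7 h 47 min
Total worked: 47 h 6 min = 47.10 h.
Threshold 37.5 h → overtime 9 h 36 min, regular 37 h 30 min.

Regular 37.50 hours, overtime 9.60 hours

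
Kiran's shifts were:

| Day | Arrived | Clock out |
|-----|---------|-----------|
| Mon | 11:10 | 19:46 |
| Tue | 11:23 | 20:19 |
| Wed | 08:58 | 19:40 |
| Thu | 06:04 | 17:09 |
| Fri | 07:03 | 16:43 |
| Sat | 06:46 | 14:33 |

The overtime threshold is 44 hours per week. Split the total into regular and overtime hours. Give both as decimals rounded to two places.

Mon: 11:10–19:46 = 8 h 36 min
Tue: 11:23–20:19 = 8 h 56 min
Wed: 08:58–19:40 = 10 h 42 min
Thu: 06:04–17:09 = 11 h 5 min
Fri: 07:03–16:43 = 9 h 40 min
Sat: 06:46–14:33 = 7 h 47 min
Total worked: 56 h 46 min = 56.77 h.
Threshold 44 h → overtime 12 h 46 min, regular 44 h 0 min.

Regular 44.00 hours, overtime 12.77 hours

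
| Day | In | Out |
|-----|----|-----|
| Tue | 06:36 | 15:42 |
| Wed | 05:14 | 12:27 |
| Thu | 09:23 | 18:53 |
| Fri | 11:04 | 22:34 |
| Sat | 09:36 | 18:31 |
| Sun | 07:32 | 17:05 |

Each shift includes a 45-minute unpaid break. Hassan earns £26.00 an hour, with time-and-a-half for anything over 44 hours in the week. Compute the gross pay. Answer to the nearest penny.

£1428.05

Tue: 06:36–15:42 = 9 h 6 min; less 45 min break → 8 h 21 min
Wed: 05:14–12:27 = 7 h 13 min; less 45 min break → 6 h 28 min
Thu: 09:23–18:53 = 9 h 30 min; less 45 min break → 8 h 45 min
Fri: 11:04–22:34 = 11 h 30 min; less 45 min break → 10 h 45 min
Sat: 09:36–18:31 = 8 h 55 min; less 45 min break → 8 h 10 min
Sun: 07:32–17:05 = 9 h 33 min; less 45 min break → 8 h 48 min
Total worked: 51 h 17 min = 3077 min.
Regular 44 h 0 min = 2640 min at £26.00/h; overtime 7 h 17 min = 437 min at £39.00/h.
Pay = (2640 × £26.00 + 437 × £39.00) ÷ 60 = £1428.05.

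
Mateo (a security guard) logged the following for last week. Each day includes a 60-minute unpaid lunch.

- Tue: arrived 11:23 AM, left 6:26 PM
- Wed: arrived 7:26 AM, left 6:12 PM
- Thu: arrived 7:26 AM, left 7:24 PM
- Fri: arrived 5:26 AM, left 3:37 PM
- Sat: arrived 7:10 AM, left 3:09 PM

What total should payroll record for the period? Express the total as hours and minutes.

Tue: 11:23 AM–6:26 PM = 7 h 3 min; less 60 min break → 6 h 3 min
Wed: 7:26 AM–6:12 PM = 10 h 46 min; less 60 min break → 9 h 46 min
Thu: 7:26 AM–7:24 PM = 11 h 58 min; less 60 min break → 10 h 58 min
Fri: 5:26 AM–3:37 PM = 10 h 11 min; less 60 min break → 9 h 11 min
Sat: 7:10 AM–3:09 PM = 7 h 59 min; less 60 min break → 6 h 59 min
Total: 6 h 3 min + 9 h 46 min + 10 h 58 min + 9 h 11 min + 6 h 59 min = 42 h 57 min.

42 h 57 min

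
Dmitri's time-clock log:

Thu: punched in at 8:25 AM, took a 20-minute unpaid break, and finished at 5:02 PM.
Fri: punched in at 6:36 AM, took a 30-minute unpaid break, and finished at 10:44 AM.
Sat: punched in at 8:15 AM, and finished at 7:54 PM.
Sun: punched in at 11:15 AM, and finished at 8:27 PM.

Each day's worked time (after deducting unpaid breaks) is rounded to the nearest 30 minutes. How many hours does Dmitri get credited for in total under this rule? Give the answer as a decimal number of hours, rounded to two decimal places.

Thu: 8:25 AM–5:02 PM = 8 h 37 min − 20 min = 8 h 17 min → rounds to 8 h 30 min
Fri: 6:36 AM–10:44 AM = 4 h 8 min − 30 min = 3 h 38 min → rounds to 3 h 30 min
Sat: 8:15 AM–7:54 PM = 11 h 39 min → rounds to 11 h 30 min
Sun: 11:15 AM–8:27 PM = 9 h 12 min → rounds to 9 h 0 min
Total credited: 32 h 30 min.

32.50 hours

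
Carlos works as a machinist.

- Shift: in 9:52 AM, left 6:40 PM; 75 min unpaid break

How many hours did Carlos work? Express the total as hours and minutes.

7 h 33 min

Shift: 9:52 AM–6:40 PM = 8 h 48 min; less 75 min break → 7 h 33 min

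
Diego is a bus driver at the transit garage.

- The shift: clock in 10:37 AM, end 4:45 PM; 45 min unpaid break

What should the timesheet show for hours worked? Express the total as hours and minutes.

The shift: 10:37 AM–4:45 PM = 6 h 8 min; less 45 min break → 5 h 23 min

5 h 23 min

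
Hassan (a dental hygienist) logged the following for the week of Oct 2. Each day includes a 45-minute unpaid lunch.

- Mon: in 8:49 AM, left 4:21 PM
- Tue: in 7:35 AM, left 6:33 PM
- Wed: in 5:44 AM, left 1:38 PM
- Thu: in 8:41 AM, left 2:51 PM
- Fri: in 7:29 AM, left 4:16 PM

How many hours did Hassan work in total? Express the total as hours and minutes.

37 h 36 min

Mon: 8:49 AM–4:21 PM = 7 h 32 min; less 45 min break → 6 h 47 min
Tue: 7:35 AM–6:33 PM = 10 h 58 min; less 45 min break → 10 h 13 min
Wed: 5:44 AM–1:38 PM = 7 h 54 min; less 45 min break → 7 h 9 min
Thu: 8:41 AM–2:51 PM = 6 h 10 min; less 45 min break → 5 h 25 min
Fri: 7:29 AM–4:16 PM = 8 h 47 min; less 45 min break → 8 h 2 min
Total: 6 h 47 min + 10 h 13 min + 7 h 9 min + 5 h 25 min + 8 h 2 min = 37 h 36 min.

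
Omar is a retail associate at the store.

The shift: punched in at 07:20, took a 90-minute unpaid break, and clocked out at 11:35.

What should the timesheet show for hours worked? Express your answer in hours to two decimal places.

2.75 hours

The shift: 07:20–11:35 = 4 h 15 min; less 90 min break → 2 h 45 min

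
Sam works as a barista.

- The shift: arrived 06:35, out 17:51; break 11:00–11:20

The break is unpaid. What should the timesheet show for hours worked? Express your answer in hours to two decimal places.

10.93 hours

The shift: 06:35–17:51 = 11 h 16 min; less 20 min break → 10 h 56 min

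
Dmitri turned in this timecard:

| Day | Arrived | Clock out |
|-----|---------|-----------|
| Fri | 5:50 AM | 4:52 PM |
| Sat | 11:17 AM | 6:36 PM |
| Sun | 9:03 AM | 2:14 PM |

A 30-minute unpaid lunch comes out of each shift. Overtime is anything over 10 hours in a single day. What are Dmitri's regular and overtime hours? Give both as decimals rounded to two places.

Regular 21.50 hours, overtime 0.53 hours

Fri: 5:50 AM–4:52 PM = 11 h 2 min; less 30 min break → 10 h 32 min
Sat: 11:17 AM–6:36 PM = 7 h 19 min; less 30 min break → 6 h 49 min
Sun: 9:03 AM–2:14 PM = 5 h 11 min; less 30 min break → 4 h 41 min
Fri reg 10 h 0 min / OT 0 h 32 min; Sat reg 6 h 49 min / OT 0 h 0 min; Sun reg 4 h 41 min / OT 0 h 0 min.
Totals: regular 21 h 30 min, overtime 0 h 32 min.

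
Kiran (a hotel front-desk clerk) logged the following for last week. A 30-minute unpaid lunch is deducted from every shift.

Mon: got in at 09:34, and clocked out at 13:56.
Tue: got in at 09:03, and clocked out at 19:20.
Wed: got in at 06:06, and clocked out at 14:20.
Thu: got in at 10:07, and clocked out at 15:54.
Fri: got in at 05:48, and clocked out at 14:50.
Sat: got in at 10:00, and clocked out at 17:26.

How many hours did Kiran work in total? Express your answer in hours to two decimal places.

42.13 hours

Mon: 09:34–13:56 = 4 h 22 min; less 30 min break → 3 h 52 min
Tue: 09:03–19:20 = 10 h 17 min; less 30 min break → 9 h 47 min
Wed: 06:06–14:20 = 8 h 14 min; less 30 min break → 7 h 44 min
Thu: 10:07–15:54 = 5 h 47 min; less 30 min break → 5 h 17 min
Fri: 05:48–14:50 = 9 h 2 min; less 30 min break → 8 h 32 min
Sat: 10:00–17:26 = 7 h 26 min; less 30 min break → 6 h 56 min
Total: 3 h 52 min + 9 h 47 min + 7 h 44 min + 5 h 17 min + 8 h 32 min + 6 h 56 min = 42 h 8 min.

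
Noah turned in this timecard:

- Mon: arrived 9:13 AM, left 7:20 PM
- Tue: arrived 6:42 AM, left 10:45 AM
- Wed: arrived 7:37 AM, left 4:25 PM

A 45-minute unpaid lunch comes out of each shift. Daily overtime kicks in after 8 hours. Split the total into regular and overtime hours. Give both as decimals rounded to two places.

Regular 19.30 hours, overtime 1.42 hours

Mon: 9:13 AM–7:20 PM = 10 h 7 min; less 45 min break → 9 h 22 min
Tue: 6:42 AM–10:45 AM = 4 h 3 min; less 45 min break → 3 h 18 min
Wed: 7:37 AM–4:25 PM = 8 h 48 min; less 45 min break → 8 h 3 min
Mon reg 8 h 0 min / OT 1 h 22 min; Tue reg 3 h 18 min / OT 0 h 0 min; Wed reg 8 h 0 min / OT 0 h 3 min.
Totals: regular 19 h 18 min, overtime 1 h 25 min.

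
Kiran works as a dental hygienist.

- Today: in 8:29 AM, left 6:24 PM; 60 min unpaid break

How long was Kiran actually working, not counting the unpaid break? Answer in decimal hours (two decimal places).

Today: 8:29 AM–6:24 PM = 9 h 55 min; less 60 min break → 8 h 55 min

8.92 hours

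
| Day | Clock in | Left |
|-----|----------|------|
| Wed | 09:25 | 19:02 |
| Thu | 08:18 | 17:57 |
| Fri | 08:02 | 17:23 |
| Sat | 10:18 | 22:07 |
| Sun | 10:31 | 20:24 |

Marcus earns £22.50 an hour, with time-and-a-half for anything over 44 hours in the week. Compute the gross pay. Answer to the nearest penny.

Wed: 09:25–19:02 = 9 h 37 min
Thu: 08:18–17:57 = 9 h 39 min
Fri: 08:02–17:23 = 9 h 21 min
Sat: 10:18–22:07 = 11 h 49 min
Sun: 10:31–20:24 = 9 h 53 min
Total worked: 50 h 19 min = 3019 min.
Regular 44 h 0 min = 2640 min at £22.50/h; overtime 6 h 19 min = 379 min at £33.75/h.
Pay = (2640 × £22.50 + 379 × £33.75) ÷ 60 = £1203.19.

£1203.19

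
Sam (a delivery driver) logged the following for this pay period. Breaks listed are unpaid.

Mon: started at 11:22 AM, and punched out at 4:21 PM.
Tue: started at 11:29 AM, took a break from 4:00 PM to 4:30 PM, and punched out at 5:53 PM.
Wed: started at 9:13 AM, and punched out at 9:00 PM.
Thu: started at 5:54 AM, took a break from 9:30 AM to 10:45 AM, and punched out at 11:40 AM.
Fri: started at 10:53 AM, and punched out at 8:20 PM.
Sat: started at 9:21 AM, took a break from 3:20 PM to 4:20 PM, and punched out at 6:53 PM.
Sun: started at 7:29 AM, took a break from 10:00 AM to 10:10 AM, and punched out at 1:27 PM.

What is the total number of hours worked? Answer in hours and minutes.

50 h 58 min

Mon: 11:22 AM–4:21 PM = 4 h 59 min
Tue: 11:29 AM–5:53 PM = 6 h 24 min; less 30 min break → 5 h 54 min
Wed: 9:13 AM–9:00 PM = 11 h 47 min
Thu: 5:54 AM–11:40 AM = 5 h 46 min; less 75 min break → 4 h 31 min
Fri: 10:53 AM–8:20 PM = 9 h 27 min
Sat: 9:21 AM–6:53 PM = 9 h 32 min; less 60 min break → 8 h 32 min
Sun: 7:29 AM–1:27 PM = 5 h 58 min; less 10 min break → 5 h 48 min
Total: 4 h 59 min + 5 h 54 min + 11 h 47 min + 4 h 31 min + 9 h 27 min + 8 h 32 min + 5 h 48 min = 50 h 58 min.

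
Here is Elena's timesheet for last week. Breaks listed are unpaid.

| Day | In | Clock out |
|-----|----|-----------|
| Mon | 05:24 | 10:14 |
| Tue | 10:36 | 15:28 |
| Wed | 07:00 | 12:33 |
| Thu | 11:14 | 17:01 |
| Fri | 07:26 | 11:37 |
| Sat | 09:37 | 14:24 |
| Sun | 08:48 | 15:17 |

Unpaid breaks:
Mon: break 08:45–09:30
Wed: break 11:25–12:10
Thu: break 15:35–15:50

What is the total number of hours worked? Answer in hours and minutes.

Mon: 05:24–10:14 = 4 h 50 min; less 45 min break → 4 h 5 min
Tue: 10:36–15:28 = 4 h 52 min
Wed: 07:00–12:33 = 5 h 33 min; less 45 min break → 4 h 48 min
Thu: 11:14–17:01 = 5 h 47 min; less 15 min break → 5 h 32 min
Fri: 07:26–11:37 = 4 h 11 min
Sat: 09:37–14:24 = 4 h 47 min
Sun: 08:48–15:17 = 6 h 29 min
Total: 4 h 5 min + 4 h 52 min + 4 h 48 min + 5 h 32 min + 4 h 11 min + 4 h 47 min + 6 h 29 min = 34 h 44 min.

34 h 44 min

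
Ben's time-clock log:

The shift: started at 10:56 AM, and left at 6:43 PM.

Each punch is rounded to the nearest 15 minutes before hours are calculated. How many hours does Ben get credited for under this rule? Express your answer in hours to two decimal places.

The shift: in 10:56 AM→11:00 AM, out 6:43 PM→6:45 PM; 7 h 45 min

7.75 hours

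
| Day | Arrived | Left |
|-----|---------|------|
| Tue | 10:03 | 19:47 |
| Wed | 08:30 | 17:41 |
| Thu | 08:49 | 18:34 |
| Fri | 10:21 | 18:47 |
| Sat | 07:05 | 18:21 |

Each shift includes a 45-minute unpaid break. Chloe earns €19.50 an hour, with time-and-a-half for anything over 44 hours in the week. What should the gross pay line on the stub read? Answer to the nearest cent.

Tue: 10:03–19:47 = 9 h 44 min; less 45 min break → 8 h 59 min
Wed: 08:30–17:41 = 9 h 11 min; less 45 min break → 8 h 26 min
Thu: 08:49–18:34 = 9 h 45 min; less 45 min break → 9 h 0 min
Fri: 10:21–18:47 = 8 h 26 min; less 45 min break → 7 h 41 min
Sat: 07:05–18:21 = 11 h 16 min; less 45 min break → 10 h 31 min
Total worked: 44 h 37 min = 2677 min.
Regular 44 h 0 min = 2640 min at €19.50/h; overtime 0 h 37 min = 37 min at €29.25/h.
Pay = (2640 × €19.50 + 37 × €29.25) ÷ 60 = €876.04.

€876.04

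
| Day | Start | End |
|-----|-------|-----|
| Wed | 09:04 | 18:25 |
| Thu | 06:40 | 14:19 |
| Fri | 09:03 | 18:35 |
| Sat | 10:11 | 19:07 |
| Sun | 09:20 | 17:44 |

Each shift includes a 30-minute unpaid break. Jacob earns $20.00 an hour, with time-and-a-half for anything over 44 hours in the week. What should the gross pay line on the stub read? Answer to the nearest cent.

$827.33

Wed: 09:04–18:25 = 9 h 21 min; less 30 min break → 8 h 51 min
Thu: 06:40–14:19 = 7 h 39 min; less 30 min break → 7 h 9 min
Fri: 09:03–18:35 = 9 h 32 min; less 30 min break → 9 h 2 min
Sat: 10:11–19:07 = 8 h 56 min; less 30 min break → 8 h 26 min
Sun: 09:20–17:44 = 8 h 24 min; less 30 min break → 7 h 54 min
Total worked: 41 h 22 min = 2482 min.
Regular 41 h 22 min = 2482 min at $20.00/h; overtime 0 h 0 min = 0 min at $30.00/h.
Pay = (2482 × $20.00 + 0 × $30.00) ÷ 60 = $827.33.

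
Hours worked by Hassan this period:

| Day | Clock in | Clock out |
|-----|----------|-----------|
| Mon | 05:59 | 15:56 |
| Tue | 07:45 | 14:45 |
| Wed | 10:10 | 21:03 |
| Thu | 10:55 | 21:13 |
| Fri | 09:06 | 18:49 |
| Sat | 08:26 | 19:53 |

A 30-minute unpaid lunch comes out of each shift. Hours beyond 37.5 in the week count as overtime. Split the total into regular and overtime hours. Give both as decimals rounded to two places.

Regular 37.50 hours, overtime 18.80 hours

Mon: 05:59–15:56 = 9 h 57 min; less 30 min break → 9 h 27 min
Tue: 07:45–14:45 = 7 h 0 min; less 30 min break → 6 h 30 min
Wed: 10:10–21:03 = 10 h 53 min; less 30 min break → 10 h 23 min
Thu: 10:55–21:13 = 10 h 18 min; less 30 min break → 9 h 48 min
Fri: 09:06–18:49 = 9 h 43 min; less 30 min break → 9 h 13 min
Sat: 08:26–19:53 = 11 h 27 min; less 30 min break → 10 h 57 min
Total worked: 56 h 18 min = 56.30 h.
Threshold 37.5 h → overtime 18 h 48 min, regular 37 h 30 min.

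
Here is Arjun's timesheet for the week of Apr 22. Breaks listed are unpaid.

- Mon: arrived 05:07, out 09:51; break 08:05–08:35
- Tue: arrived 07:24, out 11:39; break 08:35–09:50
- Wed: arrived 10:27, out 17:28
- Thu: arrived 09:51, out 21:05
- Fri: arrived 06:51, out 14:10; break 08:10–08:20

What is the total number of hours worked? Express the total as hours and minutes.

32 h 38 min

Mon: 05:07–09:51 = 4 h 44 min; less 30 min break → 4 h 14 min
Tue: 07:24–11:39 = 4 h 15 min; less 75 min break → 3 h 0 min
Wed: 10:27–17:28 = 7 h 1 min
Thu: 09:51–21:05 = 11 h 14 min
Fri: 06:51–14:10 = 7 h 19 min; less 10 min break → 7 h 9 min
Total: 4 h 14 min + 3 h 0 min + 7 h 1 min + 11 h 14 min + 7 h 9 min = 32 h 38 min.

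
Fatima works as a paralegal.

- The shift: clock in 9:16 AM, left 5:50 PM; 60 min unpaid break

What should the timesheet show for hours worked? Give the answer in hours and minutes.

The shift: 9:16 AM–5:50 PM = 8 h 34 min; less 60 min break → 7 h 34 min

7 h 34 min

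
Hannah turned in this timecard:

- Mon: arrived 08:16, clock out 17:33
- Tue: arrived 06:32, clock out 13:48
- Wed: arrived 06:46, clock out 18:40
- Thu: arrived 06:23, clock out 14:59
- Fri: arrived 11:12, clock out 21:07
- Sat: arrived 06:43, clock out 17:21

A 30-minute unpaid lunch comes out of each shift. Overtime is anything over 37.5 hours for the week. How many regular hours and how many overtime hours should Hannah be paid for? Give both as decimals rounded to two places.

Regular 37.50 hours, overtime 17.10 hours

Mon: 08:16–17:33 = 9 h 17 min; less 30 min break → 8 h 47 min
Tue: 06:32–13:48 = 7 h 16 min; less 30 min break → 6 h 46 min
Wed: 06:46–18:40 = 11 h 54 min; less 30 min break → 11 h 24 min
Thu: 06:23–14:59 = 8 h 36 min; less 30 min break → 8 h 6 min
Fri: 11:12–21:07 = 9 h 55 min; less 30 min break → 9 h 25 min
Sat: 06:43–17:21 = 10 h 38 min; less 30 min break → 10 h 8 min
Total worked: 54 h 36 min = 54.60 h.
Threshold 37.5 h → overtime 17 h 6 min, regular 37 h 30 min.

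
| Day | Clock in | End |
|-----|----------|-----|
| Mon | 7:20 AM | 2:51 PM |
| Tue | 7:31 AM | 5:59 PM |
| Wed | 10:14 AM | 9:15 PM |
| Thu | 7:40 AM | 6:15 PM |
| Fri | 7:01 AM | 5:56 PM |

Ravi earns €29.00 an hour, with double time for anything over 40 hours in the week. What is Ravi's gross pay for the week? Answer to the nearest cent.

Mon: 7:20 AM–2:51 PM = 7 h 31 min
Tue: 7:31 AM–5:59 PM = 10 h 28 min
Wed: 10:14 AM–9:15 PM = 11 h 1 min
Thu: 7:40 AM–6:15 PM = 10 h 35 min
Fri: 7:01 AM–5:56 PM = 10 h 55 min
Total worked: 50 h 30 min = 3030 min.
Regular 40 h 0 min = 2400 min at €29.00/h; overtime 10 h 30 min = 630 min at €58.00/h.
Pay = (2400 × €29.00 + 630 × €58.00) ÷ 60 = €1769.00.

€1769.00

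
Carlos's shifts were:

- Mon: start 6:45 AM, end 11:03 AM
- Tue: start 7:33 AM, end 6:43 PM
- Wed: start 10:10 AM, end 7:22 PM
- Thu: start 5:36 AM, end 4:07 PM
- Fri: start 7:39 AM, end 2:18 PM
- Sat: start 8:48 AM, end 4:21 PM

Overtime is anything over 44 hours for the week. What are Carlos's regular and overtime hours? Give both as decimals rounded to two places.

Regular 44.00 hours, overtime 5.38 hours

Mon: 6:45 AM–11:03 AM = 4 h 18 min
Tue: 7:33 AM–6:43 PM = 11 h 10 min
Wed: 10:10 AM–7:22 PM = 9 h 12 min
Thu: 5:36 AM–4:07 PM = 10 h 31 min
Fri: 7:39 AM–2:18 PM = 6 h 39 min
Sat: 8:48 AM–4:21 PM = 7 h 33 min
Total worked: 49 h 23 min = 49.38 h.
Threshold 44 h → overtime 5 h 23 min, regular 44 h 0 min.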